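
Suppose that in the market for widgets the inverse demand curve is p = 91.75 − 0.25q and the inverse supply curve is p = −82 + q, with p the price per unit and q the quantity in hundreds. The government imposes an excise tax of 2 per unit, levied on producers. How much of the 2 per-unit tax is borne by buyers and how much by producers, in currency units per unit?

Buyers bear 0.4 per unit; producers bear 1.6 per unit.

Rewrite in direct form: qd = 367 − 4p and qs = p + 82.
Without the tax, 367 − 4p = p + 82 gives 5p = 285, so p* = 57 and q* = 139.
With the tax collected from producers, supply shifts: qs = (p − 2) + 82.
Solving gives q = 137.4 with buyers paying 57.4 and producers receiving 55.4 (the 2 wedge).
Burden on buyers: 0.4; on producers: 1.6. (They sum to 2.)
The less price-elastic side of the market bears the larger share of a per-unit tax.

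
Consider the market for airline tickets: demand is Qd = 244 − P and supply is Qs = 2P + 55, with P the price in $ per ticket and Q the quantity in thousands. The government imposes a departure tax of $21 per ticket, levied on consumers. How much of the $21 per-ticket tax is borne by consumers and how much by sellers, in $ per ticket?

Without the tax, 244 − P = 2P + 55 gives 3P = 189, so P* = $63 and Q* = 181.
With the tax collected from consumers, demand (in seller-price terms) shifts: Qd = 244 − (P + 21).
New equilibrium: consumers pay $77, sellers receive $56, Q = 167. (Wedge: Pb − Ps = 21.)
Burden on consumers: $14; on sellers: $7. (They sum to $21.)
The less price-elastic side of the market bears the larger share of a per-unit tax.

Consumers bear $14 per ticket; sellers bear $7 per ticket.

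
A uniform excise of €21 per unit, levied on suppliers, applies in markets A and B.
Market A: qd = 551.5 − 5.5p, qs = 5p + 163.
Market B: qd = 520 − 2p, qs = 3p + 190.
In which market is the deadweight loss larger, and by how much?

Market A: pre-tax p* = €37, q* = 348; post-tax q = 293; deadweight loss = €577.5.
Market B: pre-tax p* = €66, q* = 388; post-tax q = 362.8; deadweight loss = €264.6.
Difference: €577.5 vs €264.6 → market A is larger by €312.9.

Market A, by €312.9.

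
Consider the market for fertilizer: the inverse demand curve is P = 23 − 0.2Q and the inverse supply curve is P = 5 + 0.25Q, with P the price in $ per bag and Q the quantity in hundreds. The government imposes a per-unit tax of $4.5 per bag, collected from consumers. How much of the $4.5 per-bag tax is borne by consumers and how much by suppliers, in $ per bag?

Inverting to Q(P) form: Qd = 115 − 5P; Qs = 4P − 20.
Without the tax, 115 − 5P = 4P − 20 gives 9P = 135, so P* = $15 and Q* = 40.
With the tax collected from consumers, demand (in seller-price terms) shifts: Qd = 115 − 5(P + 4.5).
New equilibrium: consumers pay $17, suppliers receive $12.5, Q = 30. (Wedge: Pb − Ps = 4.5.)
Burden on consumers: $2; on suppliers: $2.5. (They sum to $4.5.)

Consumers bear $2 per bag; suppliers bear $2.5 per bag.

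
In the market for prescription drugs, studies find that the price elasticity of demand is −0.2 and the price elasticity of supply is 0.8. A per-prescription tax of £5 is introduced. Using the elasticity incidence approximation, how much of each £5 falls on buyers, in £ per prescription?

Buyers bear ≈ £4 per prescription.

Incidence ratio: buyers' share ≈ εs / (εs + |εd|) = 0.8 / (0.8 + 0.2) = 0.8.
So buyers bear ≈ 0.8 × £5 = £4; sellers bear £1.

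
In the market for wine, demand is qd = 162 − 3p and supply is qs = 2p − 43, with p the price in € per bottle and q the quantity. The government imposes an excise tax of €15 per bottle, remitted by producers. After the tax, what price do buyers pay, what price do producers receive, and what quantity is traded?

Before the tax: set 162 − 3p = 2p − 43 → p* = €41, q* = 39.
With the tax collected from producers, supply shifts: qs = 2(p − 15) − 43.
Solving gives q = 21 with buyers paying €47 and producers receiving €32 (the €15 wedge).

Buyers pay €47; producers receive €32; quantity = 21.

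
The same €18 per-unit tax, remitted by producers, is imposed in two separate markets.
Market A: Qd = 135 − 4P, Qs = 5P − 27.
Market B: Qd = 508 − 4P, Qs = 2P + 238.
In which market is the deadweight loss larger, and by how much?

Market A: pre-tax P* = €18, Q* = 63; post-tax Q = 23; deadweight loss = €360.
Market B: pre-tax P* = €45, Q* = 328; post-tax Q = 304; deadweight loss = €216.
Difference: €360 vs €216 → market A is larger by €144.

Market A, by €144.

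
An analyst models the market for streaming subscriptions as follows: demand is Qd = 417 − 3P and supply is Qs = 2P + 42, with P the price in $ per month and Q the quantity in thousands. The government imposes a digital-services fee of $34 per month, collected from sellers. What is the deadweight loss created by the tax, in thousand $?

Deadweight loss = $693.6 thousand.

Before the tax: set 417 − 3P = 2P + 42 → P* = $75, Q* = 192.
With the tax collected from sellers, supply shifts: Qs = 2(P − 34) + 42.
New equilibrium: buyers pay $88.6, sellers receive $54.6, Q = 151.2. (Wedge: Pb − Ps = 34.)
Quantity falls by |ΔQ| = |192 − 151.2| = 40.8.
DWL = ½ · t · |ΔQ| = ½ · 34 · 40.8 = $693.6.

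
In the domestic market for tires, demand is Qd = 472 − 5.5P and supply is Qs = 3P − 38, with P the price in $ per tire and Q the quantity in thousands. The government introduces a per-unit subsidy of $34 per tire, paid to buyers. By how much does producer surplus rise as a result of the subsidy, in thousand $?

Producer surplus rises by $3850 thousand.

Without the subsidy, 472 − 5.5P = 3P − 38 gives 8.5P = 510, so P* = $60 and Q* = 142.
With a per-unit subsidy paid to buyers, each effectively pays P − 34, so demand becomes Qd = 472 − 5.5(P − 34).
Solving gives Q = 208 with buyers paying $48 and sellers receiving $82 (the $34 wedge).
ΔPS is the trapezoid between Q = 208 and Q = 142 of height $22: ½ · (142 + 208) · 22 = $3850.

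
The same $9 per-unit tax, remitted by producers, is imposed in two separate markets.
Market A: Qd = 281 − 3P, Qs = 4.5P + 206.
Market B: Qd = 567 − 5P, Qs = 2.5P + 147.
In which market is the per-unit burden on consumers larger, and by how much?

Market A: pre-tax P* = $10, Q* = 251; post-tax Q = 234.8; per-unit burden on consumers = $5.4.
Market B: pre-tax P* = $56, Q* = 287; post-tax Q = 272; per-unit burden on consumers = $3.
Difference: $5.4 vs $3 → market A is larger by $2.4.

Market A, by $2.4.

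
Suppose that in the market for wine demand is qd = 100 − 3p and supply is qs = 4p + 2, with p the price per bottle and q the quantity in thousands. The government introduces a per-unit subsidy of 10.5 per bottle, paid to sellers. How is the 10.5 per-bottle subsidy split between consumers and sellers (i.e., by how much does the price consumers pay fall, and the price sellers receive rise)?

Before the subsidy: set 100 − 3p = 4p + 2 → p* = 14, q* = 58.
With a per-unit subsidy paid to sellers, each receives p + 10.5 per unit sold, so supply becomes qs = 4(p + 10.5) + 2.
New equilibrium: consumers pay 8, sellers receive 18.5, q = 76. (Wedge: pb − ps = −10.5.)
Gain to consumers: 6; to sellers: 4.5. (They sum to 10.5.)

Consumers gain 6 per bottle; sellers gain 4.5 per bottle.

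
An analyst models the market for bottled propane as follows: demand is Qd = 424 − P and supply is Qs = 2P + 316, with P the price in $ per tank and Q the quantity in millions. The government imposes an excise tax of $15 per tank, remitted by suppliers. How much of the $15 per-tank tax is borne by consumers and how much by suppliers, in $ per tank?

Consumers bear $10 per tank; suppliers bear $5 per tank.

Without the tax, 424 − P = 2P + 316 gives 3P = 108, so P* = $36 and Q* = 388.
With the tax collected from suppliers, supply shifts: Qs = 2(P − 15) + 316.
Solving gives Q = 378 with consumers paying $46 and suppliers receiving $31 (the $15 wedge).
Burden on consumers: $10; on suppliers: $5. (They sum to $15.)
The less price-elastic side of the market bears the larger share of a per-unit tax.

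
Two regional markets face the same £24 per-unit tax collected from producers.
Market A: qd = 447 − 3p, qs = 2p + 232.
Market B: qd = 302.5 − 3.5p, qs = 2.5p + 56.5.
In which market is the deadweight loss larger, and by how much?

Market B, by £74.4.

Market A: pre-tax p* = £43, q* = 318; post-tax q = 289.2; deadweight loss = £345.6.
Market B: pre-tax p* = £41, q* = 159; post-tax q = 124; deadweight loss = £420.
Difference: £345.6 vs £420 → market B is larger by £74.4.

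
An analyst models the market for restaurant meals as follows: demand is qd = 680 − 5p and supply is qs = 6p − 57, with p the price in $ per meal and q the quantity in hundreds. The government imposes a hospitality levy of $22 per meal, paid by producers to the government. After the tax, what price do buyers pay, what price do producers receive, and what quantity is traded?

Without the tax, 680 − 5p = 6p − 57 gives 11p = 737, so p* = $67 and q* = 345.
With the tax collected from producers, supply shifts: qs = 6(p − 22) − 57.
New equilibrium: buyers pay $79, producers receive $57, q = 285. (Wedge: pb − ps = 22.)

Buyers pay $79; producers receive $57; quantity = 285.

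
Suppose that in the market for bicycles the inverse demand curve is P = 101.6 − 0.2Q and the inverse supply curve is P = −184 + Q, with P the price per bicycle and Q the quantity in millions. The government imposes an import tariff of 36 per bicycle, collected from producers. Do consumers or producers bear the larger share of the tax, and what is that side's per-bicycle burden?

Inverting to Q(P) form: Qd = 508 − 5P; Qs = P + 184.
Without the tax, 508 − 5P = P + 184 gives 6P = 324, so P* = 54 and Q* = 238.
With the tax collected from producers, supply shifts: Qs = (P − 36) + 184.
Solving gives Q = 208 with consumers paying 60 and producers receiving 24 (the 36 wedge).
Per-bicycle burden: consumers 6, producers 30.
Producers take the larger share because supply is less price-elastic here (demand slope 5 vs supply slope 1).

Producers bear the larger share: 30 per bicycle.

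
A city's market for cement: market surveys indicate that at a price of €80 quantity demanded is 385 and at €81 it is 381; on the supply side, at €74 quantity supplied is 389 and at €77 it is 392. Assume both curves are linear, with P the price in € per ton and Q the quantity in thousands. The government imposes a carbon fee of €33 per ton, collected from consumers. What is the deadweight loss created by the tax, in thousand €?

Deadweight loss = €435.6 thousand.

Demand slope: (381 − 385)/(81 − 80) = -4, so Qd = 705 − 4P.
Supply slope: (392 − 389)/(77 − 74) = 1, so Qs = P + 315.
Without the tax, 705 − 4P = P + 315 gives 5P = 390, so P* = €78 and Q* = 393.
With the tax collected from consumers, demand (in seller-price terms) shifts: Qd = 705 − 4(P + 33).
New equilibrium: consumers pay €84.6, sellers receive €51.6, Q = 366.6. (Wedge: Pb − Ps = 33.)
Quantity falls by |ΔQ| = |393 − 366.6| = 26.4.
DWL = ½ · t · |ΔQ| = ½ · 33 · 26.4 = €435.6.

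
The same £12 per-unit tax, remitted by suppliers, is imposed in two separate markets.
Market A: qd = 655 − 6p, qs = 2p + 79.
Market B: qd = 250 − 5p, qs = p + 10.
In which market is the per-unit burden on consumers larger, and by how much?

Market A: pre-tax p* = £72, q* = 223; post-tax q = 205; per-unit burden on consumers = £3.
Market B: pre-tax p* = £40, q* = 50; post-tax q = 40; per-unit burden on consumers = £2.
Difference: £3 vs £2 → market A is larger by £1.

Market A, by £1.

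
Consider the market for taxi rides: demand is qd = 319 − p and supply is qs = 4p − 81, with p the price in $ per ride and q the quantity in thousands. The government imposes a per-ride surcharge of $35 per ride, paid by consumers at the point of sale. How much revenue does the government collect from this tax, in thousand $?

Tax revenue = $7385 thousand.

Before the tax: set 319 − p = 4p − 81 → p* = $80, q* = 239.
With the tax collected from consumers, demand (in seller-price terms) shifts: qd = 319 − (p + 35).
New equilibrium: consumers pay $108, sellers receive $73, q = 211. (Wedge: pb − ps = 35.)
Revenue = t · Q = 35 · 211 = $7385.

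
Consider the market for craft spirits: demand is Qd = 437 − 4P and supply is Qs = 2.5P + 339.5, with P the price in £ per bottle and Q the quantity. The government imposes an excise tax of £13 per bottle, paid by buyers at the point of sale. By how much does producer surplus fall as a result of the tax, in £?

Before the tax: set 437 − 4P = 2.5P + 339.5 → P* = £15, Q* = 377.
With the tax collected from buyers, demand (in seller-price terms) shifts: Qd = 437 − 4(P + 13).
Solving gives Q = 357 with buyers paying £20 and suppliers receiving £7 (the £13 wedge).
ΔPS is the trapezoid between Q = 357 and Q = 377 of height £8: ½ · (377 + 357) · 8 = £2936.

Producer surplus falls by £2936.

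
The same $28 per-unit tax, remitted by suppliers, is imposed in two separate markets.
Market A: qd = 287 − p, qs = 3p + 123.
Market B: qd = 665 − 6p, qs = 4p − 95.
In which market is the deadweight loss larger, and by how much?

Market B, by $646.8.

Market A: pre-tax p* = $41, q* = 246; post-tax q = 225; deadweight loss = $294.
Market B: pre-tax p* = $76, q* = 209; post-tax q = 141.8; deadweight loss = $940.8.
Difference: $294 vs $940.8 → market B is larger by $646.8.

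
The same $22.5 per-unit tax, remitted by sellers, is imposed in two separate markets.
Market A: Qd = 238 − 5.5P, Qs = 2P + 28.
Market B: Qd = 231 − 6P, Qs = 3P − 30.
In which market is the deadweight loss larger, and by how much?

Market A: pre-tax P* = $28, Q* = 84; post-tax Q = 51; deadweight loss = $371.25.
Market B: pre-tax P* = $29, Q* = 57; post-tax Q = 12; deadweight loss = $506.25.
Difference: $371.25 vs $506.25 → market B is larger by $135.

Market B, by $135.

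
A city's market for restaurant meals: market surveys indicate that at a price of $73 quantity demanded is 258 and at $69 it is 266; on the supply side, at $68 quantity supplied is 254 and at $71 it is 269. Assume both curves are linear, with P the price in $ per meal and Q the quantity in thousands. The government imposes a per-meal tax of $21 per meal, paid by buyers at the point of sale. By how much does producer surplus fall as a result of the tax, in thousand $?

Demand slope: (266 − 258)/(69 − 73) = -2, so Qd = 404 − 2P.
Supply slope: (269 − 254)/(71 − 68) = 5, so Qs = 5P − 86.
Before the tax: set 404 − 2P = 5P − 86 → P* = $70, Q* = 264.
With the tax collected from buyers, demand (in seller-price terms) shifts: Qd = 404 − 2(P + 21).
New equilibrium: buyers pay $85, producers receive $64, Q = 234. (Wedge: Pb − Ps = 21.)
ΔPS is the trapezoid between Q = 234 and Q = 264 of height $6: ½ · (264 + 234) · 6 = $1494.

Producer surplus falls by $1494 thousand.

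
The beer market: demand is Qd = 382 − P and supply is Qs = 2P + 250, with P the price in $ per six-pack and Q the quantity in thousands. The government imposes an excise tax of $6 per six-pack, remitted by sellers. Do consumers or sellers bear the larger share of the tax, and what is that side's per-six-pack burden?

Without the tax, 382 − P = 2P + 250 gives 3P = 132, so P* = $44 and Q* = 338.
With the tax collected from sellers, supply shifts: Qs = 2(P − 6) + 250.
New equilibrium: consumers pay $48, sellers receive $42, Q = 334. (Wedge: Pb − Ps = 6.)
Per-six-pack burden: consumers $4, sellers $2.
Consumers take the larger share because demand is less price-elastic here (demand slope 1 vs supply slope 2).

Consumers bear the larger share: $4 per six-pack.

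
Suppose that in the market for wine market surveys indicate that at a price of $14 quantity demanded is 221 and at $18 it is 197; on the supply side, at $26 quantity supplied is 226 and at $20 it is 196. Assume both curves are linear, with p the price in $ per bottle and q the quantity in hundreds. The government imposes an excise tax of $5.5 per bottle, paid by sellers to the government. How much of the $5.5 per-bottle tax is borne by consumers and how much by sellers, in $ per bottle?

Consumers bear $2.5 per bottle; sellers bear $3 per bottle.

Demand slope: (197 − 221)/(18 − 14) = -6, so qd = 305 − 6p.
Supply slope: (196 − 226)/(20 − 26) = 5, so qs = 5p + 96.
Before the tax: set 305 − 6p = 5p + 96 → p* = $19, q* = 191.
With the tax collected from sellers, supply shifts: qs = 5(p − 5.5) + 96.
New equilibrium: consumers pay $21.5, sellers receive $16, q = 176. (Wedge: pb − ps = 5.5.)
Burden on consumers: $2.5; on sellers: $3. (They sum to $5.5.)
The less price-elastic side of the market bears the larger share of a per-unit tax.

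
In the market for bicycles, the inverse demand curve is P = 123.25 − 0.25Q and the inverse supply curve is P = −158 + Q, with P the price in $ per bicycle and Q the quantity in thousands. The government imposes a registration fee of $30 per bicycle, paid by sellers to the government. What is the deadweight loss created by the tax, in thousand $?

Deadweight loss = $360 thousand.

Rewrite in direct form: Qd = 493 − 4P and Qs = P + 158.
Before the tax: set 493 − 4P = P + 158 → P* = $67, Q* = 225.
With the tax collected from sellers, supply shifts: Qs = (P − 30) + 158.
Solving gives Q = 201 with consumers paying $73 and sellers receiving $43 (the $30 wedge).
Quantity falls by |ΔQ| = |225 − 201| = 24.
DWL = ½ · t · |ΔQ| = ½ · 30 · 24 = $360.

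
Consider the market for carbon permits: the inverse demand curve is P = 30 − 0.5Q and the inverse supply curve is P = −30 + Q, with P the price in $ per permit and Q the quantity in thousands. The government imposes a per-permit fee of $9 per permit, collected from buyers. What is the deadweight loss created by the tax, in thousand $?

Rewrite in direct form: Qd = 60 − 2P and Qs = P + 30.
Without the tax, 60 − 2P = P + 30 gives 3P = 30, so P* = $10 and Q* = 40.
With the tax collected from buyers, demand (in seller-price terms) shifts: Qd = 60 − 2(P + 9).
New equilibrium: buyers pay $13, producers receive $4, Q = 34. (Wedge: Pb − Ps = 9.)
Quantity falls by |ΔQ| = |40 − 34| = 6.
DWL = ½ · t · |ΔQ| = ½ · 9 · 6 = $27.

Deadweight loss = $27 thousand.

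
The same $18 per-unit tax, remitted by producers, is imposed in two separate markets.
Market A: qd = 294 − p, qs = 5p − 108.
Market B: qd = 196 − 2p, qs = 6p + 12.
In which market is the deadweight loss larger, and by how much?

Market B, by $108.

Market A: pre-tax p* = $67, q* = 227; post-tax q = 212; deadweight loss = $135.
Market B: pre-tax p* = $23, q* = 150; post-tax q = 123; deadweight loss = $243.
Difference: $135 vs $243 → market B is larger by $108.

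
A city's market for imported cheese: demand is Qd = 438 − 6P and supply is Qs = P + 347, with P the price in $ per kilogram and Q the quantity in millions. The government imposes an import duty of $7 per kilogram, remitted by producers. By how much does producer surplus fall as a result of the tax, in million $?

Producer surplus falls by $2142 million.

Before the tax: set 438 − 6P = P + 347 → P* = $13, Q* = 360.
With the tax collected from producers, supply shifts: Qs = (P − 7) + 347.
New equilibrium: consumers pay $14, producers receive $7, Q = 354. (Wedge: Pb − Ps = 7.)
ΔPS is the trapezoid between Q = 354 and Q = 360 of height $6: ½ · (360 + 354) · 6 = $2142.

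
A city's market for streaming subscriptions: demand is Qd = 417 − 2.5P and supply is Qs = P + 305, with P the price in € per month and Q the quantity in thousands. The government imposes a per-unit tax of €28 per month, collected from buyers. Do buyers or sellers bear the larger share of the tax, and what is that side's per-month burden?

Sellers bear the larger share: €20 per month.

Without the tax, 417 − 2.5P = P + 305 gives 3.5P = 112, so P* = €32 and Q* = 337.
With the tax collected from buyers, demand (in seller-price terms) shifts: Qd = 417 − 2.5(P + 28).
New equilibrium: buyers pay €40, sellers receive €12, Q = 317. (Wedge: Pb − Ps = 28.)
Per-month burden: buyers €8, sellers €20.
Sellers take the larger share because supply is less price-elastic here (demand slope 2.5 vs supply slope 1).
The less price-elastic side of the market bears the larger share of a per-unit tax.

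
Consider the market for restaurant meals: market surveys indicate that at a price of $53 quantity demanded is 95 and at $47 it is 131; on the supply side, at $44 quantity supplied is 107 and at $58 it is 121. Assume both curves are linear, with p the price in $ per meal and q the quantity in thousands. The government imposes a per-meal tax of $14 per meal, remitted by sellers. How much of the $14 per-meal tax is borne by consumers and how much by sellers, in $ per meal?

Consumers bear $2 per meal; sellers bear $12 per meal.

Demand slope: (131 − 95)/(47 − 53) = -6, so qd = 413 − 6p.
Supply slope: (121 − 107)/(58 − 44) = 1, so qs = p + 63.
Before the tax: set 413 − 6p = p + 63 → p* = $50, q* = 113.
With the tax collected from sellers, supply shifts: qs = (p − 14) + 63.
Solving gives q = 101 with consumers paying $52 and sellers receiving $38 (the $14 wedge).
Burden on consumers: $2; on sellers: $12. (They sum to $14.)
The less price-elastic side of the market bears the larger share of a per-unit tax.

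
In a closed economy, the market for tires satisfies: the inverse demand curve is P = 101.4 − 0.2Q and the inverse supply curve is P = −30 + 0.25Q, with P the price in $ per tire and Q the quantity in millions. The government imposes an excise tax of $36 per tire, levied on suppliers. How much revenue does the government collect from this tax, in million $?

Tax revenue = $7632 million.

Rewrite in direct form: Qd = 507 − 5P and Qs = 4P + 120.
Before the tax: set 507 − 5P = 4P + 120 → P* = $43, Q* = 292.
With the tax collected from suppliers, supply shifts: Qs = 4(P − 36) + 120.
New equilibrium: buyers pay $59, suppliers receive $23, Q = 212. (Wedge: Pb − Ps = 36.)
Revenue = t · Q = 36 · 212 = $7632.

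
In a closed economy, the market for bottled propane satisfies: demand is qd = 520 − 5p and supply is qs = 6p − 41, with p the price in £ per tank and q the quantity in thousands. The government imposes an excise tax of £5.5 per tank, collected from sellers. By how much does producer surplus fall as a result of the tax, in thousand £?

Producer surplus falls by £643.75 thousand.

Without the tax, 520 − 5p = 6p − 41 gives 11p = 561, so p* = £51 and q* = 265.
With the tax collected from sellers, supply shifts: qs = 6(p − 5.5) − 41.
Solving gives q = 250 with consumers paying £54 and sellers receiving £48.5 (the £5.5 wedge).
ΔPS is the trapezoid between Q = 250 and Q = 265 of height £2.5: ½ · (265 + 250) · 2.5 = £643.75.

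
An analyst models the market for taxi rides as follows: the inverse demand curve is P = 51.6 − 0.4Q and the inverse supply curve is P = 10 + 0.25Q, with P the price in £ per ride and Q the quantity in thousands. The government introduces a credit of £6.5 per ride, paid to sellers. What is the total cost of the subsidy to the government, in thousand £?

Inverting to Q(P) form: Qd = 129 − 2.5P; Qs = 4P − 40.
Without the subsidy, 129 − 2.5P = 4P − 40 gives 6.5P = 169, so P* = £26 and Q* = 64.
With a per-unit subsidy paid to sellers, each receives P + 6.5 per unit sold, so supply becomes Qs = 4(P + 6.5) − 40.
New equilibrium: consumers pay £22, sellers receive £28.5, Q = 74. (Wedge: Pb − Ps = −6.5.)
Outlay = t · Q = 6.5 · 74 = £481.

Government outlay = £481 thousand.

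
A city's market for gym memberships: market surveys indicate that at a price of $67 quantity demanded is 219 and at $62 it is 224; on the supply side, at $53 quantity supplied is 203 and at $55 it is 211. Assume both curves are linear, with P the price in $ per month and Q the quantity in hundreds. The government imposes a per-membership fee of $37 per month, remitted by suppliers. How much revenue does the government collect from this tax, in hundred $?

Demand slope: (224 − 219)/(62 − 67) = -1, so Qd = 286 − P.
Supply slope: (211 − 203)/(55 − 53) = 4, so Qs = 4P − 9.
Without the tax, 286 − P = 4P − 9 gives 5P = 295, so P* = $59 and Q* = 227.
With the tax collected from suppliers, supply shifts: Qs = 4(P − 37) − 9.
New equilibrium: consumers pay $88.6, suppliers receive $51.6, Q = 197.4. (Wedge: Pb − Ps = 37.)
Revenue = t · Q = 37 · 197.4 = $7303.8.

Tax revenue = $7303.8 hundred.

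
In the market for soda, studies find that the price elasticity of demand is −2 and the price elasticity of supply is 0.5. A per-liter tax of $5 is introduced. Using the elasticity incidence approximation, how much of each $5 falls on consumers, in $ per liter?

Consumers bear ≈ $1 per liter.

Incidence ratio: consumers' share ≈ εs / (εs + |εd|) = 0.5 / (0.5 + 2) = 0.2.
So consumers bear ≈ 0.2 × $5 = $1; producers bear $4.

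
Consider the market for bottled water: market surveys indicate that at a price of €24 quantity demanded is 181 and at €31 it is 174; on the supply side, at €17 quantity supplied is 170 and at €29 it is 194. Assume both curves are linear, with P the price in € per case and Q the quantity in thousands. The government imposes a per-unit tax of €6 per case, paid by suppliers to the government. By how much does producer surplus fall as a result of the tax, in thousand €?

Producer surplus falls by €360 thousand.

Demand slope: (174 − 181)/(31 − 24) = -1, so Qd = 205 − P.
Supply slope: (194 − 170)/(29 − 17) = 2, so Qs = 2P + 136.
Before the tax: set 205 − P = 2P + 136 → P* = €23, Q* = 182.
With the tax collected from suppliers, supply shifts: Qs = 2(P − 6) + 136.
Solving gives Q = 178 with consumers paying €27 and suppliers receiving €21 (the €6 wedge).
ΔPS is the trapezoid between Q = 178 and Q = 182 of height €2: ½ · (182 + 178) · 2 = €360.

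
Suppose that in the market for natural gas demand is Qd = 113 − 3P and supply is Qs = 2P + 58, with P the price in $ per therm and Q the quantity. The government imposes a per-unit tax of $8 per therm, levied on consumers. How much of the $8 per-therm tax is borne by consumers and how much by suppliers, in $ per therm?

Without the tax, 113 − 3P = 2P + 58 gives 5P = 55, so P* = $11 and Q* = 80.
With the tax collected from consumers, demand (in seller-price terms) shifts: Qd = 113 − 3(P + 8).
Solving gives Q = 70.4 with consumers paying $14.2 and suppliers receiving $6.2 (the $8 wedge).
Burden on consumers: $3.2; on suppliers: $4.8. (They sum to $8.)

Consumers bear $3.2 per therm; suppliers bear $4.8 per therm.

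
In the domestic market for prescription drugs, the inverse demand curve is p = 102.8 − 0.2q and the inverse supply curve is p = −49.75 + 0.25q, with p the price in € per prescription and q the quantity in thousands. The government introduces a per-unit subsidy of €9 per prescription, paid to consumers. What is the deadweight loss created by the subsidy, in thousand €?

Deadweight loss = €90 thousand.

Rewrite in direct form: qd = 514 − 5p and qs = 4p + 199.
Without the subsidy, 514 − 5p = 4p + 199 gives 9p = 315, so p* = €35 and q* = 339.
With a per-unit subsidy paid to consumers, each effectively pays p − 9, so demand becomes qd = 514 − 5(p − 9).
Solving gives q = 359 with consumers paying €31 and producers receiving €40 (the €9 wedge).
Quantity rises by |ΔQ| = |339 − 359| = 20.
DWL = ½ · t · |ΔQ| = ½ · 9 · 20 = €90.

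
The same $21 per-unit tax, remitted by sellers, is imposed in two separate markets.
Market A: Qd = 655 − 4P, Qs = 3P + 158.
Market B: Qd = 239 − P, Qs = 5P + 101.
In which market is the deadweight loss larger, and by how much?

Market A: pre-tax P* = $71, Q* = 371; post-tax Q = 335; deadweight loss = $378.
Market B: pre-tax P* = $23, Q* = 216; post-tax Q = 198.5; deadweight loss = $183.75.
Difference: $378 vs $183.75 → market A is larger by $194.25.

Market A, by $194.25.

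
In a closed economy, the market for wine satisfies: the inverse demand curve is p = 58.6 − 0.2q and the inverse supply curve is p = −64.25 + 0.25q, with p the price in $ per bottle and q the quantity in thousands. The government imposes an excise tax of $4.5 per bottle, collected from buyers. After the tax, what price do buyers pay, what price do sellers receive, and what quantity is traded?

Inverting to q(p) form: qd = 293 − 5p; qs = 4p + 257.
Without the tax, 293 − 5p = 4p + 257 gives 9p = 36, so p* = $4 and q* = 273.
With the tax collected from buyers, demand (in seller-price terms) shifts: qd = 293 − 5(p + 4.5).
New equilibrium: buyers pay $6, sellers receive $1.5, q = 263. (Wedge: pb − ps = 4.5.)
The less price-elastic side of the market bears the larger share of a per-unit tax.

Buyers pay $6; sellers receive $1.5; quantity = 263.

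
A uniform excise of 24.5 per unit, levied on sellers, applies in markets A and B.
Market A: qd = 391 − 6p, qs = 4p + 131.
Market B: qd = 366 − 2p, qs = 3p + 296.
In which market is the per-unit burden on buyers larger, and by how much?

Market A: pre-tax p* = 26, q* = 235; post-tax q = 176.2; per-unit burden on buyers = 9.8.
Market B: pre-tax p* = 14, q* = 338; post-tax q = 308.6; per-unit burden on buyers = 14.7.
Difference: 9.8 vs 14.7 → market B is larger by 4.9.

Market B, by 4.9.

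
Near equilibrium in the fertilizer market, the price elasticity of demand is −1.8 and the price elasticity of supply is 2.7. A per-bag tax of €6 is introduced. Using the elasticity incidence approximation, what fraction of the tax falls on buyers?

Buyers' share ≈ 0.6.

Incidence ratio: buyers' share ≈ εs / (εs + |εd|) = 2.7 / (2.7 + 1.8) = 0.6.
Supply is the more elastic side, so buyers bear the larger share.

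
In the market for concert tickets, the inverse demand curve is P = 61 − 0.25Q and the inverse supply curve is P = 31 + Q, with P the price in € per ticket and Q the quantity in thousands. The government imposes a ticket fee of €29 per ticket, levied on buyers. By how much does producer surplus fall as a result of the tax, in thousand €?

Producer surplus falls by €287.68 thousand.

Inverting to Q(P) form: Qd = 244 − 4P; Qs = P − 31.
Before the tax: set 244 − 4P = P − 31 → P* = €55, Q* = 24.
With the tax collected from buyers, demand (in seller-price terms) shifts: Qd = 244 − 4(P + 29).
New equilibrium: buyers pay €60.8, producers receive €31.8, Q = 0.8. (Wedge: Pb − Ps = 29.)
ΔPS is the trapezoid between Q = 0.8 and Q = 24 of height €23.2: ½ · (24 + 0.8) · 23.2 = €287.68.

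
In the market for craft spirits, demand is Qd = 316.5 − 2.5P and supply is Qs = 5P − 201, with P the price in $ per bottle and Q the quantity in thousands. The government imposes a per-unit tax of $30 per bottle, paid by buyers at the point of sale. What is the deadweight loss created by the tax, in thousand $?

Deadweight loss = $750 thousand.

Without the tax, 316.5 − 2.5P = 5P − 201 gives 7.5P = 517.5, so P* = $69 and Q* = 144.
With the tax collected from buyers, demand (in seller-price terms) shifts: Qd = 316.5 − 2.5(P + 30).
New equilibrium: buyers pay $89, sellers receive $59, Q = 94. (Wedge: Pb − Ps = 30.)
Quantity falls by |ΔQ| = |144 − 94| = 50.
DWL = ½ · t · |ΔQ| = ½ · 30 · 50 = $750.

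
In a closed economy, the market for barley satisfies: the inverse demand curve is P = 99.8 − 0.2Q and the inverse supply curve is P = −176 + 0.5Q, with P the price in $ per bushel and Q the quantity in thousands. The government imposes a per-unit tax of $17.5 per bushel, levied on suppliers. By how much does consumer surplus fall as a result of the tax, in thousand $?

Consumer surplus falls by $1907.5 thousand.

Rewrite in direct form: Qd = 499 − 5P and Qs = 2P + 352.
Before the tax: set 499 − 5P = 2P + 352 → P* = $21, Q* = 394.
With the tax collected from suppliers, supply shifts: Qs = 2(P − 17.5) + 352.
New equilibrium: consumers pay $26, suppliers receive $8.5, Q = 369. (Wedge: Pb − Ps = 17.5.)
ΔCS is the trapezoid between Q = 369 and Q = 394 of height $5: ½ · (394 + 369) · 5 = $1907.5.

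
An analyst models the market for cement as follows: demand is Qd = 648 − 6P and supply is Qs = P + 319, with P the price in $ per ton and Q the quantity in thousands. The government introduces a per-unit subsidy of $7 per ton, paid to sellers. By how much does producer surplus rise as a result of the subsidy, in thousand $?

Before the subsidy: set 648 − 6P = P + 319 → P* = $47, Q* = 366.
With a per-unit subsidy paid to sellers, each receives P + 7 per unit sold, so supply becomes Qs = (P + 7) + 319.
New equilibrium: buyers pay $46, sellers receive $53, Q = 372. (Wedge: Pb − Ps = −7.)
ΔPS is the trapezoid between Q = 372 and Q = 366 of height $6: ½ · (366 + 372) · 6 = $2214.

Producer surplus rises by $2214 thousand.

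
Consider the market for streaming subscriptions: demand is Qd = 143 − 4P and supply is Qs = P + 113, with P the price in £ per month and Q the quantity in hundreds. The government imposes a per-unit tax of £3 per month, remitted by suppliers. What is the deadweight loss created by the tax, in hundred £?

Without the tax, 143 − 4P = P + 113 gives 5P = 30, so P* = £6 and Q* = 119.
With the tax collected from suppliers, supply shifts: Qs = (P − 3) + 113.
New equilibrium: consumers pay £6.6, suppliers receive £3.6, Q = 116.6. (Wedge: Pb − Ps = 3.)
Quantity falls by |ΔQ| = |119 − 116.6| = 2.4.
DWL = ½ · t · |ΔQ| = ½ · 3 · 2.4 = £3.6.

Deadweight loss = £3.6 hundred.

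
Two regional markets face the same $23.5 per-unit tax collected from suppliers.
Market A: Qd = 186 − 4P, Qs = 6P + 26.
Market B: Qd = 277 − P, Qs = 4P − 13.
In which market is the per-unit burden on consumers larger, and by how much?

Market A: pre-tax P* = $16, Q* = 122; post-tax Q = 65.6; per-unit burden on consumers = $14.1.
Market B: pre-tax P* = $58, Q* = 219; post-tax Q = 200.2; per-unit burden on consumers = $18.8.
Difference: $14.1 vs $18.8 → market B is larger by $4.7.

Market B, by $4.7.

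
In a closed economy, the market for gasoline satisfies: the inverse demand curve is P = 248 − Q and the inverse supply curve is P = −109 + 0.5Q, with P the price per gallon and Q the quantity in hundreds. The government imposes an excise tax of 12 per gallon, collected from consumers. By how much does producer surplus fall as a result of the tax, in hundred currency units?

Producer surplus falls by 936 hundred.

Inverting to Q(P) form: Qd = 248 − P; Qs = 2P + 218.
Before the tax: set 248 − P = 2P + 218 → P* = 10, Q* = 238.
With the tax collected from consumers, demand (in seller-price terms) shifts: Qd = 248 − (P + 12).
New equilibrium: consumers pay 18, sellers receive 6, Q = 230. (Wedge: Pb − Ps = 12.)
ΔPS is the trapezoid between Q = 230 and Q = 238 of height 4: ½ · (238 + 230) · 4 = 936.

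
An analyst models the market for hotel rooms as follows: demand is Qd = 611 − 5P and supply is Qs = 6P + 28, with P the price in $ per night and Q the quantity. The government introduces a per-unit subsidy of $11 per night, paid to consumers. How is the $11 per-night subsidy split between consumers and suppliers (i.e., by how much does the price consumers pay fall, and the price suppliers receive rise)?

Consumers gain $6 per night; suppliers gain $5 per night.

Without the subsidy, 611 − 5P = 6P + 28 gives 11P = 583, so P* = $53 and Q* = 346.
With a per-unit subsidy paid to consumers, each effectively pays P − 11, so demand becomes Qd = 611 − 5(P − 11).
Solving gives Q = 376 with consumers paying $47 and suppliers receiving $58 (the $11 wedge).
Gain to consumers: $6; to suppliers: $5. (They sum to $11.)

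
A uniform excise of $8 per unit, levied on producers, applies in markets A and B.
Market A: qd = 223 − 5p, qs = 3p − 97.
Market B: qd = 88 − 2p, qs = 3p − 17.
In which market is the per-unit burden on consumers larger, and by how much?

Market B, by $1.8.

Market A: pre-tax p* = $40, q* = 23; post-tax q = 8; per-unit burden on consumers = $3.
Market B: pre-tax p* = $21, q* = 46; post-tax q = 36.4; per-unit burden on consumers = $4.8.
Difference: $3 vs $4.8 → market B is larger by $1.8.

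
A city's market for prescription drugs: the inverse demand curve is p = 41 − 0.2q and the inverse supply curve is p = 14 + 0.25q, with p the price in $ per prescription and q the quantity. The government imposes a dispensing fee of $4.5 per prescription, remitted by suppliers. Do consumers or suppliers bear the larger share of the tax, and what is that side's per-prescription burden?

Inverting to q(p) form: qd = 205 − 5p; qs = 4p − 56.
Before the tax: set 205 − 5p = 4p − 56 → p* = $29, q* = 60.
With the tax collected from suppliers, supply shifts: qs = 4(p − 4.5) − 56.
Solving gives q = 50 with consumers paying $31 and suppliers receiving $26.5 (the $4.5 wedge).
Per-prescription burden: consumers $2, suppliers $2.5.
Suppliers take the larger share because supply is less price-elastic here (demand slope 5 vs supply slope 4).
The less price-elastic side of the market bears the larger share of a per-unit tax.

Suppliers bear the larger share: $2.5 per prescription.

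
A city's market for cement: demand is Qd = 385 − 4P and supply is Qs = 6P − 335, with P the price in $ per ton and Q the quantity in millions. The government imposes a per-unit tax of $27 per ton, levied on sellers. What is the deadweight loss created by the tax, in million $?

Deadweight loss = $874.8 million.

Without the tax, 385 − 4P = 6P − 335 gives 10P = 720, so P* = $72 and Q* = 97.
With the tax collected from sellers, supply shifts: Qs = 6(P − 27) − 335.
New equilibrium: consumers pay $88.2, sellers receive $61.2, Q = 32.2. (Wedge: Pb − Ps = 27.)
Quantity falls by |ΔQ| = |97 − 32.2| = 64.8.
DWL = ½ · t · |ΔQ| = ½ · 27 · 64.8 = $874.8.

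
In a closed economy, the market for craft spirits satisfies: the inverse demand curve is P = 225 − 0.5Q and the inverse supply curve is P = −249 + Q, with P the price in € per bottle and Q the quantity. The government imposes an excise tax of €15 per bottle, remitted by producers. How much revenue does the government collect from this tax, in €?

Tax revenue = €4590.

Inverting to Q(P) form: Qd = 450 − 2P; Qs = P + 249.
Before the tax: set 450 − 2P = P + 249 → P* = €67, Q* = 316.
With the tax collected from producers, supply shifts: Qs = (P − 15) + 249.
New equilibrium: consumers pay €72, producers receive €57, Q = 306. (Wedge: Pb − Ps = 15.)
Revenue = t · Q = 15 · 306 = €4590.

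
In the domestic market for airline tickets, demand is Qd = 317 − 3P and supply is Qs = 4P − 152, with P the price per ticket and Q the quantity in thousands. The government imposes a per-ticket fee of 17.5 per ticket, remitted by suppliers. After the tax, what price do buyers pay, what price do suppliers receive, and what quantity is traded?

Without the tax, 317 − 3P = 4P − 152 gives 7P = 469, so P* = 67 and Q* = 116.
With the tax collected from suppliers, supply shifts: Qs = 4(P − 17.5) − 152.
New equilibrium: buyers pay 77, suppliers receive 59.5, Q = 86. (Wedge: Pb − Ps = 17.5.)

Buyers pay 77; suppliers receive 59.5; quantity = 86.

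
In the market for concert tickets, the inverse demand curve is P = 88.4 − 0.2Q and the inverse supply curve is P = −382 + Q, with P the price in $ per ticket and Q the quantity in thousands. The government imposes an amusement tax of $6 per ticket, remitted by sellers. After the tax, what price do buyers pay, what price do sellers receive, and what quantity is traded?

Buyers pay $11; sellers receive $5; quantity = 387.

Rewrite in direct form: Qd = 442 − 5P and Qs = P + 382.
Before the tax: set 442 − 5P = P + 382 → P* = $10, Q* = 392.
With the tax collected from sellers, supply shifts: Qs = (P − 6) + 382.
Solving gives Q = 387 with buyers paying $11 and sellers receiving $5 (the $6 wedge).
The less price-elastic side of the market bears the larger share of a per-unit tax.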